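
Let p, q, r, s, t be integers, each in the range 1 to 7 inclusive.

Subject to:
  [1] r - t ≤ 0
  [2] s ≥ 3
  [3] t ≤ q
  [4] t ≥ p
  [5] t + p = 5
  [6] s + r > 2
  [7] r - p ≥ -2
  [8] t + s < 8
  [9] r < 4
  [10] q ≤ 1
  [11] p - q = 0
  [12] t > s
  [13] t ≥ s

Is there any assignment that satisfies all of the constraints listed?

From constraints 2 and 13: t ≥ s and s ≥ 3, so t ≥ 3. From constraints 3 and 10: t ≤ q and q ≤ 1, so t ≤ 1. But 1 < 3, so no value of t works.

Unsatisfiable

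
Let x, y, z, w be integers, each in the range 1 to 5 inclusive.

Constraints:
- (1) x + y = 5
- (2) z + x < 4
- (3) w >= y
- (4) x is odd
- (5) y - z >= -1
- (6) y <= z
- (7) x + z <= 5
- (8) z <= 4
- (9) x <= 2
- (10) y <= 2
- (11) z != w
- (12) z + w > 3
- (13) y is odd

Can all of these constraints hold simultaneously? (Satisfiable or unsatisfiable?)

From constraint 9: x ≤ 2. From constraint 10: y ≤ 2. Hence x + y ≤ 4. But constraint 1 requires x + y = 5, and 5 > 4. Contradiction.

Unsatisfiable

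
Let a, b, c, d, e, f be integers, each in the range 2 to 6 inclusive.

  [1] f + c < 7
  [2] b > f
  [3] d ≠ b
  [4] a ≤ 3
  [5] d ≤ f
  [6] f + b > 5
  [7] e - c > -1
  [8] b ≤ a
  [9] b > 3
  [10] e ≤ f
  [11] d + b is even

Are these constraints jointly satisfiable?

Unsatisfiable

From constraint 9: b ≥ 4. From constraints 4 and 8: b ≤ a and a ≤ 3, so b ≤ 3. But 3 < 4, so no value of b works.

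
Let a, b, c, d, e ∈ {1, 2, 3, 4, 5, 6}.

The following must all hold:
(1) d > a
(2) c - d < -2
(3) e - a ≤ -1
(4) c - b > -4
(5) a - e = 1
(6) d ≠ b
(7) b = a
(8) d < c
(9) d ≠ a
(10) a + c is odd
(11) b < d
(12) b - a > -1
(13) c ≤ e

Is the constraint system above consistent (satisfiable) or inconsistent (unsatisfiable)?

Constraints 1, 3, 8, and 13 give e < a, a < d, d < c, c ≤ e. Chaining: e < a < d < c ≤ e, which forces e < e — impossible.

Unsatisfiable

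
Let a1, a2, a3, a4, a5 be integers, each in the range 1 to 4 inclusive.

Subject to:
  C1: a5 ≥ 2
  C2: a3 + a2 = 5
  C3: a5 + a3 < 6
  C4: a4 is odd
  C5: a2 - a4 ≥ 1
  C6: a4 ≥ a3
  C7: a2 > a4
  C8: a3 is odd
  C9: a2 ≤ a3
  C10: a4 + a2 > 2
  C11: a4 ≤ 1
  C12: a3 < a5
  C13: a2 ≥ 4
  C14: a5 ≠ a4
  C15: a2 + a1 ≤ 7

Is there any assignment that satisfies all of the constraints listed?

From constraints 9 and 13: a3 ≥ a2 and a2 ≥ 4, so a3 ≥ 4. From constraints 6 and 11: a3 ≤ a4 and a4 ≤ 1, so a3 ≤ 1. But 1 < 4, so no value of a3 works.

Unsatisfiable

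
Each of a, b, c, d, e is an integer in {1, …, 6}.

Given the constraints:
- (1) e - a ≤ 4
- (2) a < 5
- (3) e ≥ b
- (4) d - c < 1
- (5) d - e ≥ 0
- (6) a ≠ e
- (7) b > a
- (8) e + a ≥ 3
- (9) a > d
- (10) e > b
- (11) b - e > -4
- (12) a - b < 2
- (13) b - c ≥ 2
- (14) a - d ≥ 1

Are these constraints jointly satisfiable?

Unsatisfiable

Constraints 5, 7, 9, and 10 give a < b, b < e, e ≤ d, d < a. Chaining: a < b < e ≤ d < a, which forces a < a — impossible.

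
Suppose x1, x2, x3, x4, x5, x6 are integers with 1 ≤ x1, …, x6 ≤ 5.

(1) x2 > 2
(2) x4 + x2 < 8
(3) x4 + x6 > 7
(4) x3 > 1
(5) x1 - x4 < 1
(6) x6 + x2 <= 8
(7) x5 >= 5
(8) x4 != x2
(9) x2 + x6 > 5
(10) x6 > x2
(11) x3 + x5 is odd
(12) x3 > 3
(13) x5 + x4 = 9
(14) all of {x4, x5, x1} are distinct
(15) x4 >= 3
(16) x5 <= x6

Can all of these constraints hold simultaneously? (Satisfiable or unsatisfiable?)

One satisfying assignment is x1 = 3, x2 = 3, x3 = 4, x4 = 4, x5 = 5, x6 = 5.
For the less obvious constraints — constraint 2: x4 + x2 = 7; constraint 3: x4 + x6 = 9 — and the others hold by inspection.

Satisfiable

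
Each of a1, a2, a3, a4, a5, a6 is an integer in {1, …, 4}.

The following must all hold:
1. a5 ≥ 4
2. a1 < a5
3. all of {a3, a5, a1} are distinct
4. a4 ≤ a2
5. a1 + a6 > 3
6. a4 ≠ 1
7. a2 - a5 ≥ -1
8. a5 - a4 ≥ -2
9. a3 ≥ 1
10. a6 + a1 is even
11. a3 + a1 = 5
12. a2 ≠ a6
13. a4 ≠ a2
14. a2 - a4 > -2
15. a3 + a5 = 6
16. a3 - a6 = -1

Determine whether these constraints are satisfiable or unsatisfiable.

Take a1 = 3, a2 = 4, a3 = 2, a4 = 3, a5 = 4, a6 = 3. Then constraint 5: a1 + a6 = 6; constraint 7: a2 - a5 = 0; constraint 8: a5 - a4 = 1, and every other listed constraint is also met.

Satisfiable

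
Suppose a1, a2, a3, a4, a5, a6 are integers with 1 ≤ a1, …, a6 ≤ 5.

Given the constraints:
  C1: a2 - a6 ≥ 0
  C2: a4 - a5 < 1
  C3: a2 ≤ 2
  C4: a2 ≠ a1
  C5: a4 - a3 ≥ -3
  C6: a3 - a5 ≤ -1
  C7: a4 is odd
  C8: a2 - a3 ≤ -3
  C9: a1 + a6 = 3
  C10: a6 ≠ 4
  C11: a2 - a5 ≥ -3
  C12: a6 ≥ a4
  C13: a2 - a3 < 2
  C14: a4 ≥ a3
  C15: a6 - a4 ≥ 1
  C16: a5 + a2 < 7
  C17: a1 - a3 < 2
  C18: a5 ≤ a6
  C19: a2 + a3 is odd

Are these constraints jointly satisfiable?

Constraints 1, 5, 8, and 15 give a3 − a2 ≥ 3, a2 − a6 ≥ 0, a6 − a4 ≥ 1, a4 − a3 ≥ -3.
Adding all 4 inequalities: the left sides telescope to 0, and the right sides sum to 3 + 0 + 1 + (-3) = 1. So 0 ≥ 1, which is false.

Unsatisfiable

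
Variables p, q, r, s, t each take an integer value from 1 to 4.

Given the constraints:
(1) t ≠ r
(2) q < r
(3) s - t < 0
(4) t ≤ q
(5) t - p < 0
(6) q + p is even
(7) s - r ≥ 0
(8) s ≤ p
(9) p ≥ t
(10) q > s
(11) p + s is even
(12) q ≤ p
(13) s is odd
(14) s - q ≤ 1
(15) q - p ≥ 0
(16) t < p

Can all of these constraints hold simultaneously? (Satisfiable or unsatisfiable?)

Constraints 2, 3, 7, 15, and 16 give t < p, p ≤ q, q < r, r ≤ s, s < t. Chaining: t < p ≤ q < r ≤ s < t, which forces t < t — impossible.

Unsatisfiable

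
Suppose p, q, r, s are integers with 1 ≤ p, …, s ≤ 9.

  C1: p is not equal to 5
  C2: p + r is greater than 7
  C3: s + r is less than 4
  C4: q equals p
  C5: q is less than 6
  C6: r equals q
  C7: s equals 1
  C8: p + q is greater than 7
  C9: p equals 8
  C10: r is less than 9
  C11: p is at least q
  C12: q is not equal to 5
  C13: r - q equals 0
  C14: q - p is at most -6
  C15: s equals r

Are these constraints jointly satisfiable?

Constraint 7 fixes s = 1 and constraint 9 fixes p = 8. Constraints 4, 6, and 15 give s = r = q = p, so s = p. But 1 ≠ 8 — contradiction.

Unsatisfiable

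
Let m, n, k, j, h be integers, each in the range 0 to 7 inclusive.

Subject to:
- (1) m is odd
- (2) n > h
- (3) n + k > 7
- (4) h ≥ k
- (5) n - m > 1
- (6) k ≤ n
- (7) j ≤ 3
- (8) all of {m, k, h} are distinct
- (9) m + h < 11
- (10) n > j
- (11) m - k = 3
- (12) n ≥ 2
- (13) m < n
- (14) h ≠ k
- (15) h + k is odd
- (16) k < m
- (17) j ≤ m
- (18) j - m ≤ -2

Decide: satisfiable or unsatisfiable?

Take m = 5, n = 7, k = 2, j = 3, h = 3. Then constraint 3: n + k = 9; constraint 5: n - m = 2, and every other listed constraint is also met.

Satisfiable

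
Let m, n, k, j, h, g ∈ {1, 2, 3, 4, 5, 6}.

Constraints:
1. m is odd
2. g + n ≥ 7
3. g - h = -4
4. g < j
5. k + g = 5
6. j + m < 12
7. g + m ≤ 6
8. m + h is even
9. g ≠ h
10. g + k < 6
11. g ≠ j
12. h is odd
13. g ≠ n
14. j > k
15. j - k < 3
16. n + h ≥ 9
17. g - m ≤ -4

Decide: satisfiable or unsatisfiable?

One satisfying assignment is m = 5, n = 6, k = 4, j = 6, h = 5, g = 1.
For the less obvious constraints — constraint 2: g + n = 7; constraint 3: g - h = -4 — and the others hold by inspection.

Satisfiable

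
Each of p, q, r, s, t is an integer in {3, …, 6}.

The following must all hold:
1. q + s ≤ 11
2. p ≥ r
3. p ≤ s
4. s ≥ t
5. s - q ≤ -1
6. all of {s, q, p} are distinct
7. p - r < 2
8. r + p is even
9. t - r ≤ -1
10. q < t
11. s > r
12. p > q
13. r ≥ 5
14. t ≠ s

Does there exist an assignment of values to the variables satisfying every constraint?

Constraints 5, 9, 10, and 11 give t < r, r < s, s < q, q < t. Chaining: t < r < s < q < t, which forces t < t — impossible.

Unsatisfiable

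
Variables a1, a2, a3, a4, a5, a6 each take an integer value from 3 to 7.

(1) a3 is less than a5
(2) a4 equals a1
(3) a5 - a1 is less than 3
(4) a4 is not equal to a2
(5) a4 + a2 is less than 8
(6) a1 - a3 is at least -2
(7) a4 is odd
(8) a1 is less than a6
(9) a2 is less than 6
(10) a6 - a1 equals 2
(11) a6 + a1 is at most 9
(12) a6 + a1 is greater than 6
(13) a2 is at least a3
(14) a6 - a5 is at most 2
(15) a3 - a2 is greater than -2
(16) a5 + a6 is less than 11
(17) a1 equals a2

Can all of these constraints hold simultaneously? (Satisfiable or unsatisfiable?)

From constraints 2 and 17, a4 = a1 = a2, so a4 = a2. But constraint 4 says a4 ≠ a2. Contradiction.

Unsatisfiable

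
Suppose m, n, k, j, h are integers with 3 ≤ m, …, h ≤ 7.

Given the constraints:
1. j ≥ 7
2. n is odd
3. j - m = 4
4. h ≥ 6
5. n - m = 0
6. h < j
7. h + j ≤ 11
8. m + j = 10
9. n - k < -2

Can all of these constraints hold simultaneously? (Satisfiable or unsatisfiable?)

From constraint 4: h ≥ 6. From constraint 1: j ≥ 7. Hence h + j ≥ 13. But constraint 7 requires h + j ≤ 11, and 11 < 13. Contradiction.

Unsatisfiable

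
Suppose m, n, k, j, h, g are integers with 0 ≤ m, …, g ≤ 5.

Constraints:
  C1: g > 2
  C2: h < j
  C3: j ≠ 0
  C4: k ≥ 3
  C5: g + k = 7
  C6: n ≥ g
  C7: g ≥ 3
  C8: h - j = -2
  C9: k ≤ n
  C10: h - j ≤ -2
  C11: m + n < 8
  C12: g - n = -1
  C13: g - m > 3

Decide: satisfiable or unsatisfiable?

Satisfiable

Take m = 0, n = 5, k = 3, j = 3, h = 1, g = 4. Then constraint 5: g + k = 7; constraint 8: h - j = -2, and every other listed constraint is also met.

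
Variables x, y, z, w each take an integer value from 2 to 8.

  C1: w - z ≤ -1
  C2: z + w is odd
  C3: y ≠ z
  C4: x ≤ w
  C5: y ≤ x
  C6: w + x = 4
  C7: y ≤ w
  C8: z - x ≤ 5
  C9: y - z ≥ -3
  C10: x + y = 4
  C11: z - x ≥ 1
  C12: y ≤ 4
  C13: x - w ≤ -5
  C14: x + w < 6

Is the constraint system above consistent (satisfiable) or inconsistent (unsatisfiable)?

Unsatisfiable

Constraints 1, 8, and 13 give w − x ≥ 5, x − z ≥ -5, z − w ≥ 1.
Adding all 3 inequalities: the left sides telescope to 0, and the right sides sum to 5 + (-5) + 1 = 1. So 0 ≥ 1, which is false.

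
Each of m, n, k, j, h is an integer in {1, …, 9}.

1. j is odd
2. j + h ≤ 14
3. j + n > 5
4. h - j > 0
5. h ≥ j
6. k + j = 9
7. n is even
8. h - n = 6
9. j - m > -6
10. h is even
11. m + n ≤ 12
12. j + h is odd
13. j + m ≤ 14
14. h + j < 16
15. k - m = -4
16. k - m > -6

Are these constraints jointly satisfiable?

Take m = 8, n = 2, k = 4, j = 5, h = 8. Then constraint 2: j + h = 13; constraint 3: j + n = 7, and every other listed constraint is also met.

Satisfiable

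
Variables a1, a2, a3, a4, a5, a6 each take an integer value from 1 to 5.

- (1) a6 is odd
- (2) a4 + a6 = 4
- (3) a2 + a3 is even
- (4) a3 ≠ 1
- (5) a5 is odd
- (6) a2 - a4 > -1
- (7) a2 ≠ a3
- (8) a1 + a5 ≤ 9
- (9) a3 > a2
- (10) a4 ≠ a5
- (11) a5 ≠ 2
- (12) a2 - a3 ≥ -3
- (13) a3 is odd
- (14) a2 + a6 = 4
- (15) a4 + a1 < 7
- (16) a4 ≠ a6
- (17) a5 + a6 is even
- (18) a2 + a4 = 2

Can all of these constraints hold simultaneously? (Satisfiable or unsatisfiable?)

One satisfying assignment is a1 = 3, a2 = 1, a3 = 3, a4 = 1, a5 = 3, a6 = 3.
For the less obvious constraints — constraint 2: a4 + a6 = 4; constraint 6: a2 - a4 = 0 — and the others hold by inspection.

Satisfiable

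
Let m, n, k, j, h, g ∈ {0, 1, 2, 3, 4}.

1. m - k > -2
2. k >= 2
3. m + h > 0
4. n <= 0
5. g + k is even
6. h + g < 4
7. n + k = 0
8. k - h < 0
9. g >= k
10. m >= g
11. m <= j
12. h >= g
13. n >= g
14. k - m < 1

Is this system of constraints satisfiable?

Unsatisfiable

From constraints 2 and 9: g ≥ k and k ≥ 2, so g ≥ 2. From constraints 4 and 13: g ≤ n and n ≤ 0, so g ≤ 0. But 0 < 2, so no value of g works.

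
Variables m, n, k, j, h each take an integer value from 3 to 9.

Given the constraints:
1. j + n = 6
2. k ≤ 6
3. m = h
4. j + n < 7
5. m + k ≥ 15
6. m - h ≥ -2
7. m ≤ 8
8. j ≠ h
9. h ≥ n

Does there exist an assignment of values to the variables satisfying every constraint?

From constraint 7: m ≤ 8. From constraint 2: k ≤ 6. Hence m + k ≤ 14. But constraint 5 requires m + k ≥ 15, and 15 > 14. Contradiction.

Unsatisfiable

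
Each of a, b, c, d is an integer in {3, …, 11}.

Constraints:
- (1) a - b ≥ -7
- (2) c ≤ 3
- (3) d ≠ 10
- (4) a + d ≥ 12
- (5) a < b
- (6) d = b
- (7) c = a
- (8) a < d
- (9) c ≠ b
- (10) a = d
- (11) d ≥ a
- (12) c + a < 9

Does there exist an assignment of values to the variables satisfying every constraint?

Unsatisfiable

From constraints 6, 7, and 10, c = a = d = b, so c = b. But constraint 9 says c ≠ b. Contradiction.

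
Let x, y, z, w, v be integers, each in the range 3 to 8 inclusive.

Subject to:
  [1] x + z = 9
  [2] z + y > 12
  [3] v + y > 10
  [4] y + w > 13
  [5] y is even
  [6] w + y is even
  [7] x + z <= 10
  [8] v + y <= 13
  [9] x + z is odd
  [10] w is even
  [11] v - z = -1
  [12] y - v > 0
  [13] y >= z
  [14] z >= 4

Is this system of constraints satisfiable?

Satisfiable

Setting (x, y, z, w, v) = (3, 8, 6, 6, 5) satisfies everything: constraint 1: x + z = 9; constraint 2: z + y = 14, and the others follow.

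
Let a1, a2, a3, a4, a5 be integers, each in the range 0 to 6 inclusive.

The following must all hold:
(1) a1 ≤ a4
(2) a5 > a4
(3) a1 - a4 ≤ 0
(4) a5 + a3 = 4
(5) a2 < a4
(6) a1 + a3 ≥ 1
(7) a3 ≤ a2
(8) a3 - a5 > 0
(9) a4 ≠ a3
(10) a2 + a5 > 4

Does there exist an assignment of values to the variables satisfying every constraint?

Unsatisfiable

Constraints 2, 5, 7, and 8 give a5 < a3, a3 ≤ a2, a2 < a4, a4 < a5. Chaining: a5 < a3 ≤ a2 < a4 < a5, which forces a5 < a5 — impossible.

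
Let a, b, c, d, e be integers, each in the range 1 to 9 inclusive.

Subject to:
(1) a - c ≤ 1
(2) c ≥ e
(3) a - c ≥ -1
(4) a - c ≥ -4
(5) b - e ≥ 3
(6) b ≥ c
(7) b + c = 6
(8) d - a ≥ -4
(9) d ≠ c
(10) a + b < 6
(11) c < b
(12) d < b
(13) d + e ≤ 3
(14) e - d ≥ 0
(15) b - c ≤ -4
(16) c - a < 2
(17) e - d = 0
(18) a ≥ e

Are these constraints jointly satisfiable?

Constraints 3, 5, 8, 14, and 15 give e − d ≥ 0, d − a ≥ -4, a − c ≥ -1, c − b ≥ 4, b − e ≥ 3.
Adding all 5 inequalities: the left sides telescope to 0, and the right sides sum to 0 + (-4) + (-1) + 4 + 3 = 2. So 0 ≥ 2, which is false.

Unsatisfiable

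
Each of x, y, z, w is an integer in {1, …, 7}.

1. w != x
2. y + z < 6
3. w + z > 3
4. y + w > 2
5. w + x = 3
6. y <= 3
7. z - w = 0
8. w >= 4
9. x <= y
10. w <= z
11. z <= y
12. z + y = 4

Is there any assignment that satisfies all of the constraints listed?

From constraints 8 and 10: z ≥ w and w ≥ 4, so z ≥ 4. From constraints 6 and 11: z ≤ y and y ≤ 3, so z ≤ 3. But 3 < 4, so no value of z works.

Unsatisfiable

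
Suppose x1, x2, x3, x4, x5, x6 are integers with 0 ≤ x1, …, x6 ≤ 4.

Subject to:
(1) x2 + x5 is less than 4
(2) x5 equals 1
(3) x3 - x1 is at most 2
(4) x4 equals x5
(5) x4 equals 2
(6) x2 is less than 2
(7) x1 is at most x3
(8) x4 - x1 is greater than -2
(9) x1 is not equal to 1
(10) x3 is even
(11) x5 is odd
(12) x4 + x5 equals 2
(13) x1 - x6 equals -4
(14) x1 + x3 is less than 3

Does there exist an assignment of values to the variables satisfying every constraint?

Unsatisfiable

Constraint 5 fixes x4 = 2 and constraint 2 fixes x5 = 1, but constraint 4 requires x4 = x5. Since 2 ≠ 1, contradiction.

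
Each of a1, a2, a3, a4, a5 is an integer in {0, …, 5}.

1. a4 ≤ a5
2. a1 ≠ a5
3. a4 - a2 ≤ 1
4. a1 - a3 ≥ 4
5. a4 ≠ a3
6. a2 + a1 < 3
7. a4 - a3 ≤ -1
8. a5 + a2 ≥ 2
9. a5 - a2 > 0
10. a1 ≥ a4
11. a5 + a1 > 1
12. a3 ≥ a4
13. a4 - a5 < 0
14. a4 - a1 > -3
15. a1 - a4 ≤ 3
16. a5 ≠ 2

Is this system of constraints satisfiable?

Unsatisfiable

Constraints 4, 7, and 15 give a3 − a4 ≥ 1, a4 − a1 ≥ -3, a1 − a3 ≥ 4.
Adding all 3 inequalities: the left sides telescope to 0, and the right sides sum to 1 + (-3) + 4 = 2. So 0 ≥ 2, which is false.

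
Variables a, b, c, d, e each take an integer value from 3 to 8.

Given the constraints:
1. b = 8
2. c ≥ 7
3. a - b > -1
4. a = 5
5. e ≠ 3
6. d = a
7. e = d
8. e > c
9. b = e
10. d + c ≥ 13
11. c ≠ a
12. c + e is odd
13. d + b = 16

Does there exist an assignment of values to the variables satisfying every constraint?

Unsatisfiable

Constraint 1 fixes b = 8 and constraint 4 fixes a = 5. Constraints 6, 7, and 9 give b = e = d = a, so b = a. But 8 ≠ 5 — contradiction.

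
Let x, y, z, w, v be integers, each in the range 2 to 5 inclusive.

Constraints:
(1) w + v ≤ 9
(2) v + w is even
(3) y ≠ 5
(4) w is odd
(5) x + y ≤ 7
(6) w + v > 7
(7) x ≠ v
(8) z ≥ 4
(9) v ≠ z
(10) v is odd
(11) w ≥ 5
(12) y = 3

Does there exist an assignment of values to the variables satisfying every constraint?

Setting (x, y, z, w, v) = (4, 3, 5, 5, 3) satisfies everything: constraint 1: w + v = 8; constraint 5: x + y = 7, and the others follow.

Satisfiable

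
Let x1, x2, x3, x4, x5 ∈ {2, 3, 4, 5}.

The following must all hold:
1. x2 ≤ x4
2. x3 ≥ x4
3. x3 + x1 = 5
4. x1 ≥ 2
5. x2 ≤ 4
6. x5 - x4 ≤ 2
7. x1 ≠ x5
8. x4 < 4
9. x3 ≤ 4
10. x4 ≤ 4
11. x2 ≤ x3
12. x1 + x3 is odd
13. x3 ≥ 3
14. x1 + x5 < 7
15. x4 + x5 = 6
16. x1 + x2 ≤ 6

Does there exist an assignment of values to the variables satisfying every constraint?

Satisfiable

Setting (x1, x2, x3, x4, x5) = (2, 2, 3, 2, 4) satisfies everything: constraint 3: x3 + x1 = 5; constraint 6: x5 - x4 = 2; constraint 14: x1 + x5 = 6, and the others follow.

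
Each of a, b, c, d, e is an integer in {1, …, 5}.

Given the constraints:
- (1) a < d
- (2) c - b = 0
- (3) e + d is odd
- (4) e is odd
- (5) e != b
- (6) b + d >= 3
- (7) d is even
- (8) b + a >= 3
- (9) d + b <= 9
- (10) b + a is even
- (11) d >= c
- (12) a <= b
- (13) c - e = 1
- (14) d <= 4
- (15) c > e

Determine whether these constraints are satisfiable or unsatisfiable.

One satisfying assignment is a = 2, b = 2, c = 2, d = 4, e = 1.
For the less obvious constraints — constraint 2: c - b = 0; constraint 6: b + d = 6 — and the others hold by inspection.

Satisfiable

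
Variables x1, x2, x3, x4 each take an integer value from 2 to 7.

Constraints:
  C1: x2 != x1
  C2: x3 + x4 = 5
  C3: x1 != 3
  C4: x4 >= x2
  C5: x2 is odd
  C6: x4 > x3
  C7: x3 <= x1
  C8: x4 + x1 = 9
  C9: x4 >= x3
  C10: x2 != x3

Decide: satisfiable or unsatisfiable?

Try x1 = 6, x2 = 3, x3 = 2, x4 = 3.
Check constraint 2: x3 + x4 = 5; constraint 5: x2 = 3 is odd; constraint 8: x4 + x1 = 9. The remaining constraints are straightforward to verify.

Satisfiable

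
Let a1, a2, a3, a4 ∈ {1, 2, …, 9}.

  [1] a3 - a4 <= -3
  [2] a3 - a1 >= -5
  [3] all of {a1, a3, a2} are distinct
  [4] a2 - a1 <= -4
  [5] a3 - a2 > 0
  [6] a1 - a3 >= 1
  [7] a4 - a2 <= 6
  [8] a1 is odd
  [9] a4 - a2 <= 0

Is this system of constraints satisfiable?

Unsatisfiable

Constraints 1, 2, 4, and 9 give a4 − a3 ≥ 3, a3 − a1 ≥ -5, a1 − a2 ≥ 4, a2 − a4 ≥ 0.
Adding all 4 inequalities: the left sides telescope to 0, and the right sides sum to 3 + (-5) + 4 + 0 = 2. So 0 ≥ 2, which is false.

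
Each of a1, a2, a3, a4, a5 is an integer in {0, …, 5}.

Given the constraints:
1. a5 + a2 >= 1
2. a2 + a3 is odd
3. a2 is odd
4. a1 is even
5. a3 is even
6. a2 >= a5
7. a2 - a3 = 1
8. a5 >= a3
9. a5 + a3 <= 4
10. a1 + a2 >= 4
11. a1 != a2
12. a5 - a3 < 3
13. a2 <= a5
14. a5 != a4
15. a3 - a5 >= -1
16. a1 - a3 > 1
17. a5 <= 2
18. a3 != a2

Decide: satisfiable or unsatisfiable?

Satisfiable

Try a1 = 4, a2 = 1, a3 = 0, a4 = 0, a5 = 1.
Check constraint 1: a5 + a2 = 2; constraint 7: a2 - a3 = 1; constraint 9: a5 + a3 = 1. The remaining constraints are straightforward to verify.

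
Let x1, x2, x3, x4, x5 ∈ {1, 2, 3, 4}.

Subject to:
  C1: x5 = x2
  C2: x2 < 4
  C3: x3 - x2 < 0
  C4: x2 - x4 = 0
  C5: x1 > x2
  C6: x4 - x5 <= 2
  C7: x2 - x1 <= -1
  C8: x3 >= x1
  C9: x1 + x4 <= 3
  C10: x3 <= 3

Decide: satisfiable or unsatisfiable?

Constraints 3, 7, and 8 give x2 < x1, x1 ≤ x3, x3 < x2. Chaining: x2 < x1 ≤ x3 < x2, which forces x2 < x2 — impossible.

Unsatisfiable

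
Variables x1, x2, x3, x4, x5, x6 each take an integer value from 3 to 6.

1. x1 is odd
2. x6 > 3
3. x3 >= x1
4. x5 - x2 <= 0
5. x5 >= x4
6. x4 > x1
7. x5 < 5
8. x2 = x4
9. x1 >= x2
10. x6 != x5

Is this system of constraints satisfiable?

Unsatisfiable

Constraints 4, 5, 6, and 9 give x5 ≤ x2, x2 ≤ x1, x1 < x4, x4 ≤ x5. Chaining: x5 ≤ x2 ≤ x1 < x4 ≤ x5, which forces x5 < x5 — impossible.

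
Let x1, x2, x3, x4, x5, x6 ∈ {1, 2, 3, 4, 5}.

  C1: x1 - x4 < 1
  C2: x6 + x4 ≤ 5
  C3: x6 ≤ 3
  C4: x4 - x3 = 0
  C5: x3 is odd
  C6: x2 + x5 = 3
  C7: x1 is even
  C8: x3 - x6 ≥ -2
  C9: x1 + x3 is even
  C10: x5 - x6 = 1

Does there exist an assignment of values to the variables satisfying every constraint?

Constraint 7 makes x1 even and constraint 5 makes x3 odd, so x1 + x3 must be odd. Constraint 9 says x1 + x3 is even — contradiction.

Unsatisfiable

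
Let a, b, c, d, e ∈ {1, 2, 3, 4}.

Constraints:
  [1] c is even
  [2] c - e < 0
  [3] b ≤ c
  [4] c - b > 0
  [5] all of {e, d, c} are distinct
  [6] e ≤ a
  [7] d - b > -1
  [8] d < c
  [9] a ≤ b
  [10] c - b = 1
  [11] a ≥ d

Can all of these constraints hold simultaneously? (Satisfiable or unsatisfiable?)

Constraints 2, 4, 6, and 9 give a ≤ b, b < c, c < e, e ≤ a. Chaining: a ≤ b < c < e ≤ a, which forces a < a — impossible.

Unsatisfiable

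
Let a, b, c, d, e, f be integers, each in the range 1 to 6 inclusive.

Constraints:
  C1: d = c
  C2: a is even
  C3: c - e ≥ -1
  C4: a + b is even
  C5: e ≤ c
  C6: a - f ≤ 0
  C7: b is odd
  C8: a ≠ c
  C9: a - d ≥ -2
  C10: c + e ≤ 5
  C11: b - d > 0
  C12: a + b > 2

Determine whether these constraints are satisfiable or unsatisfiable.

Unsatisfiable

Constraint 2 makes a even and constraint 7 makes b odd, so a + b must be odd. Constraint 4 says a + b is even — contradiction.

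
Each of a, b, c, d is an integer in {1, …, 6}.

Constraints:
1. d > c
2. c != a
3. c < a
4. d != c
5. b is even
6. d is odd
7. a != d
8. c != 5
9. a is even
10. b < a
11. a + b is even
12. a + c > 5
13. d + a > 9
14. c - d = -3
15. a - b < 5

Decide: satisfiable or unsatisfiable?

Satisfiable

The assignment a = 6, b = 2, c = 2, d = 5 works:
  constraint 12 holds since a + c = 8.
  constraint 13 holds since d + a = 11.
  constraint 14 holds since c - d = -3.
The rest check out directly.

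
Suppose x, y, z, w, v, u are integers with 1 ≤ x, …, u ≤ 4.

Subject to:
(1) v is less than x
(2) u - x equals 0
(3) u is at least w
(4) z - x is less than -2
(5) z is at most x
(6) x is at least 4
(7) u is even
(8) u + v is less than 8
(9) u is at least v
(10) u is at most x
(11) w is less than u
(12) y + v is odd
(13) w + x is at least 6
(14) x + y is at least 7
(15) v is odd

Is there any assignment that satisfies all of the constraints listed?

Satisfiable

One satisfying assignment is x = 4, y = 4, z = 1, w = 3, v = 3, u = 4.
For the less obvious constraints — constraint 2: u - x = 0; constraint 4: z - x = -3; constraint 8: u + v = 7 — and the others hold by inspection.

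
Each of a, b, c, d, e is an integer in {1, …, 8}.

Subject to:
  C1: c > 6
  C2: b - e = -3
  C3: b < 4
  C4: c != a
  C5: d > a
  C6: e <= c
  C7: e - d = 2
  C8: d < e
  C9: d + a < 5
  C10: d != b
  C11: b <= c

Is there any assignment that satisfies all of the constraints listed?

Satisfiable

Setting (a, b, c, d, e) = (1, 1, 7, 2, 4) satisfies everything: constraint 2: b - e = -3; constraint 7: e - d = 2, and the others follow.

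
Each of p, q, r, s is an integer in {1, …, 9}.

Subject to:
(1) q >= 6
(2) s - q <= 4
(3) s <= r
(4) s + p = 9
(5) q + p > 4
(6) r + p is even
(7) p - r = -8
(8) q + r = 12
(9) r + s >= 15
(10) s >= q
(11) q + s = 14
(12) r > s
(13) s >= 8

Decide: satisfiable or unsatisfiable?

From constraint 1: q ≥ 6. From constraints 3 and 13: r ≥ s ≥ 8. Hence q + r ≥ 14. But constraint 8 requires q + r = 12, and 12 < 14. Contradiction.

Unsatisfiable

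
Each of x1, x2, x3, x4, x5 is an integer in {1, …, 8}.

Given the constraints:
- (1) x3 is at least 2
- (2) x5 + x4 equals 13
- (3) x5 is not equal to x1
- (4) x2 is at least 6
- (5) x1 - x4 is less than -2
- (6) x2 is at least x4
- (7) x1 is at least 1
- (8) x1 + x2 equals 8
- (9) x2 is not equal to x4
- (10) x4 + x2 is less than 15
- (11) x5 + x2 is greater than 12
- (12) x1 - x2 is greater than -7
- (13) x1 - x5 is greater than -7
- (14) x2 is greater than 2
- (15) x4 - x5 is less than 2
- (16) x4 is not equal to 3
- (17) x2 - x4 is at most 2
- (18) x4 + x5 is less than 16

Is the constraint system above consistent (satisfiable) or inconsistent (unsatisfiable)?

Take x1 = 1, x2 = 7, x3 = 2, x4 = 6, x5 = 7. Then constraint 2: x5 + x4 = 13; constraint 5: x1 - x4 = -5, and every other listed constraint is also met.

Satisfiable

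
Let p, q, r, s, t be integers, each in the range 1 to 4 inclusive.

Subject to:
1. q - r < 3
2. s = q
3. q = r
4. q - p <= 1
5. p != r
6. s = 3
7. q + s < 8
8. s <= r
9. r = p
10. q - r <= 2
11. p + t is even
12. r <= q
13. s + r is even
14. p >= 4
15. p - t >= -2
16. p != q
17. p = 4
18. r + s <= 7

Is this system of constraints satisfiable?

Constraint 6 fixes s = 3 and constraint 17 fixes p = 4. Constraints 2, 3, and 9 give s = q = r = p, so s = p. But 3 ≠ 4 — contradiction.

Unsatisfiable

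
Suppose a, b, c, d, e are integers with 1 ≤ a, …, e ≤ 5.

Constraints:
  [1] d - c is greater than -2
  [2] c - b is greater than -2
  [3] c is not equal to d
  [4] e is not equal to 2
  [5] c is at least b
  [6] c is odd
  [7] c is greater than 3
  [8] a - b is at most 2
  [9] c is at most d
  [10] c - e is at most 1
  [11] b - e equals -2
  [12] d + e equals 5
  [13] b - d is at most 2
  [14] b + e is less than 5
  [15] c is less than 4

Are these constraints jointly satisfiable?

From constraint 7: c ≥ 4. From constraint 15: c ≤ 3. But 3 < 4, so no value of c works.

Unsatisfiable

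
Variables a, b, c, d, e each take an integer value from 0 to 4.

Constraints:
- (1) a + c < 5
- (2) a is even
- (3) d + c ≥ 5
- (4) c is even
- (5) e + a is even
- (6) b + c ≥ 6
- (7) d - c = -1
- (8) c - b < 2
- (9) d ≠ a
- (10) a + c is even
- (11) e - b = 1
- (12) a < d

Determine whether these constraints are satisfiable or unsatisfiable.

Satisfiable

Setting (a, b, c, d, e) = (0, 3, 4, 3, 4) satisfies everything: constraint 1: a + c = 4; constraint 3: d + c = 7; constraint 6: b + c = 7, and the others follow.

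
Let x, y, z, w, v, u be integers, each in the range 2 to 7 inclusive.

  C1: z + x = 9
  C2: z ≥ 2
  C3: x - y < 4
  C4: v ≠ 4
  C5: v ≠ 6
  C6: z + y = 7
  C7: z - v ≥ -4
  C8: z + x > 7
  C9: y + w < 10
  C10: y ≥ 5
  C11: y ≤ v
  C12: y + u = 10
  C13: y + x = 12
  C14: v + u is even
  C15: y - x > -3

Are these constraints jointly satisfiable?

Satisfiable

One satisfying assignment is x = 7, y = 5, z = 2, w = 2, v = 5, u = 5.
For the less obvious constraints — constraint 1: z + x = 9; constraint 3: x - y = 2; constraint 6: z + y = 7 — and the others hold by inspection.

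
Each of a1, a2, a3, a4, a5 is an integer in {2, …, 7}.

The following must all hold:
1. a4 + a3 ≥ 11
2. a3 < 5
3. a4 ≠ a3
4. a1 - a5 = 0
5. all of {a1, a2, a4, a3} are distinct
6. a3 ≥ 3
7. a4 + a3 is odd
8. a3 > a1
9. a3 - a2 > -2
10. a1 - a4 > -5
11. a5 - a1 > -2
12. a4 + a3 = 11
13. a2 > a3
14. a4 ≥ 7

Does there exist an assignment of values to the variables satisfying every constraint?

One satisfying assignment is a1 = 3, a2 = 5, a3 = 4, a4 = 7, a5 = 3.
For the less obvious constraints — constraint 1: a4 + a3 = 11; constraint 4: a1 - a5 = 0; constraint 9: a3 - a2 = -1 — and the others hold by inspection.

Satisfiable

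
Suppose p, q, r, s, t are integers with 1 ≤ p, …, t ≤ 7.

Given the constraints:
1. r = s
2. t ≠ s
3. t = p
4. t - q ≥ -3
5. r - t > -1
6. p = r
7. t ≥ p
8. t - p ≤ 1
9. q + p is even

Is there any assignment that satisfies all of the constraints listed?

From constraints 1, 3, and 6, t = p = r = s, so t = s. But constraint 2 says t ≠ s. Contradiction.

Unsatisfiable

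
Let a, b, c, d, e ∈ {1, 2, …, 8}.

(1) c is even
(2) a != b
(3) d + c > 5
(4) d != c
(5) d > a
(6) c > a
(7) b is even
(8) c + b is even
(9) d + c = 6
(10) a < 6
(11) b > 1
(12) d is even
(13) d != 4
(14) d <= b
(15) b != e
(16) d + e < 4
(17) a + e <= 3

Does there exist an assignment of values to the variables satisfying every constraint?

Satisfiable

The assignment a = 1, b = 2, c = 4, d = 2, e = 1 works:
  constraint 3 holds since d + c = 6.
  constraint 9 holds since d + c = 6.
The rest check out directly.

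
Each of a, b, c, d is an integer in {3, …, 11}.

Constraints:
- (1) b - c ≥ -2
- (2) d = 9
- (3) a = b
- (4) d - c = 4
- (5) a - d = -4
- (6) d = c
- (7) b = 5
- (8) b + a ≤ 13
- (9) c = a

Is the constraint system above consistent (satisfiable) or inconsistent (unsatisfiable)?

Unsatisfiable

Constraint 2 fixes d = 9 and constraint 7 fixes b = 5. Constraints 3, 6, and 9 give d = c = a = b, so d = b. But 9 ≠ 5 — contradiction.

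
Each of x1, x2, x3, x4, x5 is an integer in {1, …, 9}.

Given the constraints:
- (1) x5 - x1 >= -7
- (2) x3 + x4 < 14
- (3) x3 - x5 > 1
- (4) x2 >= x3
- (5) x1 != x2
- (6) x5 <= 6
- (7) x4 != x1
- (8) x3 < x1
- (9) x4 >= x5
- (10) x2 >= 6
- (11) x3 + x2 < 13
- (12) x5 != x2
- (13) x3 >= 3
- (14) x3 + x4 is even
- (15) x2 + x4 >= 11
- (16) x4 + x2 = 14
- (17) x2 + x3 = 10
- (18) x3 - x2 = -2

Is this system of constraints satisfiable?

Take x1 = 5, x2 = 6, x3 = 4, x4 = 8, x5 = 1. Then constraint 1: x5 - x1 = -4; constraint 2: x3 + x4 = 12; constraint 3: x3 - x5 = 3, and every other listed constraint is also met.

Satisfiable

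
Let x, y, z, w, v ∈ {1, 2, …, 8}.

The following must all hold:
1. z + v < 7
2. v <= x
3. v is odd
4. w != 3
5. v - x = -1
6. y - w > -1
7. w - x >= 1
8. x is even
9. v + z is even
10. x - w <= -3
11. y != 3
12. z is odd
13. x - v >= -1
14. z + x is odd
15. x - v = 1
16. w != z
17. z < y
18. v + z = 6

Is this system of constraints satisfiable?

Satisfiable

One satisfying assignment is x = 4, y = 7, z = 3, w = 7, v = 3.
For the less obvious constraints — constraint 1: z + v = 6; constraint 5: v - x = -1 — and the others hold by inspection.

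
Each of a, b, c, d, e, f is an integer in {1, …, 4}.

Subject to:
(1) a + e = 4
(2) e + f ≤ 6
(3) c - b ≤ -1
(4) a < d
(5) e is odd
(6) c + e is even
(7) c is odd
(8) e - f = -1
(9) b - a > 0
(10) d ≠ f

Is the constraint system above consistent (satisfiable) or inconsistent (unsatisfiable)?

Satisfiable

Setting (a, b, c, d, e, f) = (3, 4, 3, 4, 1, 2) satisfies everything: constraint 1: a + e = 4; constraint 2: e + f = 3; constraint 3: c - b = -1, and the others follow.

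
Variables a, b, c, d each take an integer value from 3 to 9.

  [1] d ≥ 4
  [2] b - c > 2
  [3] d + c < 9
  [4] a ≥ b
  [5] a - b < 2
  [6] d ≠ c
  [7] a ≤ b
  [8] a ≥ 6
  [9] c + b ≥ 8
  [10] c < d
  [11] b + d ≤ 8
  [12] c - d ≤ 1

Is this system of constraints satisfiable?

From constraints 7 and 8: b ≥ a ≥ 6. From constraint 1: d ≥ 4. Hence b + d ≥ 10. But constraint 11 requires b + d ≤ 8, and 8 < 10. Contradiction.

Unsatisfiable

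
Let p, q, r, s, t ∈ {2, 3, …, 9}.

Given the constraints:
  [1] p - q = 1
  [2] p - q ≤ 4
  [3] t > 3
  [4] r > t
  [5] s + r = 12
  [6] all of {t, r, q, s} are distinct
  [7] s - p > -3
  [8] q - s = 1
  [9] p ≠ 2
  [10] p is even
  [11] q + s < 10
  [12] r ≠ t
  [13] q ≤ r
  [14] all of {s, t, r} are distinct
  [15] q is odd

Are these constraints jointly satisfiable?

Satisfiable

Take p = 6, q = 5, r = 8, s = 4, t = 7. Then constraint 1: p - q = 1; constraint 2: p - q = 1; constraint 5: s + r = 12, and every other listed constraint is also met.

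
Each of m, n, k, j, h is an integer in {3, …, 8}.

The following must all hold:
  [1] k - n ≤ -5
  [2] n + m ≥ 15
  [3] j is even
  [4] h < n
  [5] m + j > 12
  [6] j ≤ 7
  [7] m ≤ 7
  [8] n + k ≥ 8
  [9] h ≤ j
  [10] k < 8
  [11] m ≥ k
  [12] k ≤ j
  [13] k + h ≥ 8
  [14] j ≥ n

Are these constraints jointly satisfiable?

From constraints 6 and 14: n ≤ j ≤ 7. From constraint 7: m ≤ 7. Hence n + m ≤ 14. But constraint 2 requires n + m ≥ 15, and 15 > 14. Contradiction.

Unsatisfiable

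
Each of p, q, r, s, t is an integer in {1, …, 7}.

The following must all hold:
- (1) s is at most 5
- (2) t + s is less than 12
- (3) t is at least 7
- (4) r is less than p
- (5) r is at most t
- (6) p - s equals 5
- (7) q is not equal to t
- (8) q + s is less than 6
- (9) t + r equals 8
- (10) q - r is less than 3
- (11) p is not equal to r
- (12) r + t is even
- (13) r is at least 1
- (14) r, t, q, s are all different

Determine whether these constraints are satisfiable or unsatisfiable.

Satisfiable

One satisfying assignment is p = 7, q = 3, r = 1, s = 2, t = 7.
For the less obvious constraints — constraint 2: t + s = 9; constraint 6: p - s = 5; constraint 8: q + s = 5 — and the others hold by inspection.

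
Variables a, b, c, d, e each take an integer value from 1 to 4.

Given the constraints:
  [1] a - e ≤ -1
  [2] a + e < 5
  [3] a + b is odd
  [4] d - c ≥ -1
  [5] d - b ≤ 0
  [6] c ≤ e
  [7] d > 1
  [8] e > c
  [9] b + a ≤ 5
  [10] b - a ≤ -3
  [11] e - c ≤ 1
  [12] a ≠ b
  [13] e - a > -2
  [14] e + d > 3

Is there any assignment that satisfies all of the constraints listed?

Unsatisfiable

Constraints 1, 4, 5, 10, and 11 give b − d ≥ 0, d − c ≥ -1, c − e ≥ -1, e − a ≥ 1, a − b ≥ 3.
Adding all 5 inequalities: the left sides telescope to 0, and the right sides sum to 0 + (-1) + (-1) + 1 + 3 = 2. So 0 ≥ 2, which is false.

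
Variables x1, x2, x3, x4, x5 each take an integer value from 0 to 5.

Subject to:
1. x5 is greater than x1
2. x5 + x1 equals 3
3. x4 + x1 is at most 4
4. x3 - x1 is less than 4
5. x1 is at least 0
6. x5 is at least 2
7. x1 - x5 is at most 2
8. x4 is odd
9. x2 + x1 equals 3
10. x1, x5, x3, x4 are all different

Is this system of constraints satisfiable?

Setting (x1, x2, x3, x4, x5) = (1, 2, 4, 3, 2) satisfies everything: constraint 2: x5 + x1 = 3; constraint 3: x4 + x1 = 4, and the others follow.

Satisfiable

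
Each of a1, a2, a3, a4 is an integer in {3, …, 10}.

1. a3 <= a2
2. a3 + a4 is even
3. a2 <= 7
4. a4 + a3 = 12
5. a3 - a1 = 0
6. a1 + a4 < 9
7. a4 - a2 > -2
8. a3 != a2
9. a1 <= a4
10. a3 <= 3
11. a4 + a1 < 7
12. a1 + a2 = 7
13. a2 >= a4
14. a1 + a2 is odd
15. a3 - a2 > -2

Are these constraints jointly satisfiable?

Unsatisfiable

From constraints 3 and 13: a4 ≤ a2 ≤ 7. From constraint 10: a3 ≤ 3. Hence a4 + a3 ≤ 10. But constraint 4 requires a4 + a3 = 12, and 12 > 10. Contradiction.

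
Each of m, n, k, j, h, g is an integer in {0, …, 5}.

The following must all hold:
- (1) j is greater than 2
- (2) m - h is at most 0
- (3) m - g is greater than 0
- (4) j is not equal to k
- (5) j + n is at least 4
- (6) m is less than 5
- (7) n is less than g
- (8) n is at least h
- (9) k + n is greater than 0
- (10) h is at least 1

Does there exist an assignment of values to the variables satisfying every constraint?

Unsatisfiable

Constraints 2, 3, 7, and 8 give n < g, g < m, m ≤ h, h ≤ n. Chaining: n < g < m ≤ h ≤ n, which forces n < n — impossible.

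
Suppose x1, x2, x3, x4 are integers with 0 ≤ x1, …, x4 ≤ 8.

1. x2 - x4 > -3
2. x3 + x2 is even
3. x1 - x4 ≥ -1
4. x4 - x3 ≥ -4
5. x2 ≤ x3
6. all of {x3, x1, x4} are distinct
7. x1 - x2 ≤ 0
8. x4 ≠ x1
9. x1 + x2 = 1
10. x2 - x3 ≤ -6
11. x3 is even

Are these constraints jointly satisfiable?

Constraints 3, 4, 7, and 10 give x3 − x2 ≥ 6, x2 − x1 ≥ 0, x1 − x4 ≥ -1, x4 − x3 ≥ -4.
Adding all 4 inequalities: the left sides telescope to 0, and the right sides sum to 6 + 0 + (-1) + (-4) = 1. So 0 ≥ 1, which is false.

Unsatisfiable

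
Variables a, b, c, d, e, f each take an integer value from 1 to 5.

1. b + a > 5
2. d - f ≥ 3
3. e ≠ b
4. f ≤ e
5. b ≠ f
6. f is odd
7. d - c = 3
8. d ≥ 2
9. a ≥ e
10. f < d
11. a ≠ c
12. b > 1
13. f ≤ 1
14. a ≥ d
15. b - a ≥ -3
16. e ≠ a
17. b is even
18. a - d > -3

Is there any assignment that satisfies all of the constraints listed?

Setting (a, b, c, d, e, f) = (5, 2, 2, 5, 1, 1) satisfies everything: constraint 1: b + a = 7; constraint 2: d - f = 4; constraint 7: d - c = 3, and the others follow.

Satisfiable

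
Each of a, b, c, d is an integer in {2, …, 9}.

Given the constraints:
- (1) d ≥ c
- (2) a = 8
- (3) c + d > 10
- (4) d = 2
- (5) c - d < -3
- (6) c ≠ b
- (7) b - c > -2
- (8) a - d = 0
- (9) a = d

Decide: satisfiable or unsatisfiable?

Unsatisfiable

Constraint 2 fixes a = 8 and constraint 4 fixes d = 2, but constraint 9 requires a = d. Since 8 ≠ 2, contradiction.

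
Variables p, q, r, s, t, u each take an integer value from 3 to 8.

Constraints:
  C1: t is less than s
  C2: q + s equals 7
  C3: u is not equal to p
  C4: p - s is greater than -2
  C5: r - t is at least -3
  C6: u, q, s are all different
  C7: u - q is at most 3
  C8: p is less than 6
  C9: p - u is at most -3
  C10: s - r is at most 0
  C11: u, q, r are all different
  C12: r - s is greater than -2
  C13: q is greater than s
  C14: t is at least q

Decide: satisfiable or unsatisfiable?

Constraints 1, 13, and 14 give q ≤ t, t < s, s < q. Chaining: q ≤ t < s < q, which forces q < q — impossible.

Unsatisfiable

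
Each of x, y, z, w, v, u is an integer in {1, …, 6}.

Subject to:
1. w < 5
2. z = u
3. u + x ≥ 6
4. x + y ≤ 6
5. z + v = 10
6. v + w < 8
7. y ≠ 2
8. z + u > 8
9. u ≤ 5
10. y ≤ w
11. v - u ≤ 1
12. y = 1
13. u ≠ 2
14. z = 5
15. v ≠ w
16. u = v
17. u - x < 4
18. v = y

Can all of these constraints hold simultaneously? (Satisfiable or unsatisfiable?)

Unsatisfiable

Constraint 14 fixes z = 5 and constraint 12 fixes y = 1. Constraints 2, 16, and 18 give z = u = v = y, so z = y. But 5 ≠ 1 — contradiction.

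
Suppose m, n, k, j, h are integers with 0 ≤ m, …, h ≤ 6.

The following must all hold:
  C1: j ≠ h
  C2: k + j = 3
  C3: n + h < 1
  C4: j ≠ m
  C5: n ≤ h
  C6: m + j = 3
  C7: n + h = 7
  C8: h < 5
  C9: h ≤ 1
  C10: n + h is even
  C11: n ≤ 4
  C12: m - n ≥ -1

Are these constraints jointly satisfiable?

From constraint 11: n ≤ 4. From constraint 9: h ≤ 1. Hence n + h ≤ 5. But constraint 7 requires n + h = 7, and 7 > 5. Contradiction.

Unsatisfiable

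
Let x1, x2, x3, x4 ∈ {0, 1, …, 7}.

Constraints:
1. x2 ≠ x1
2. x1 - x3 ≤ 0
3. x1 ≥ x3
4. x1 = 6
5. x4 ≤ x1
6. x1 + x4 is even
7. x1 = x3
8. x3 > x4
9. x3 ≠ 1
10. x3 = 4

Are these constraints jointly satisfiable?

Unsatisfiable

Constraint 4 fixes x1 = 6 and constraint 10 fixes x3 = 4, but constraint 7 requires x1 = x3. Since 6 ≠ 4, contradiction.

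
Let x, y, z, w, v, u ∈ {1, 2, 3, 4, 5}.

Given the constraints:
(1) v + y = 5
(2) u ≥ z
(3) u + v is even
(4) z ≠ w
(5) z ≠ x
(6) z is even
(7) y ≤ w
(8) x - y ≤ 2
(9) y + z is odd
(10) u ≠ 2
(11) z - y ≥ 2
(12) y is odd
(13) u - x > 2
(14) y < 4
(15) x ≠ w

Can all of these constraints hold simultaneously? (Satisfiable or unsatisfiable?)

Setting (x, y, z, w, v, u) = (1, 1, 4, 5, 4, 4) satisfies everything: constraint 1: v + y = 5; constraint 8: x - y = 0; constraint 11: z - y = 3, and the others follow.

Satisfiable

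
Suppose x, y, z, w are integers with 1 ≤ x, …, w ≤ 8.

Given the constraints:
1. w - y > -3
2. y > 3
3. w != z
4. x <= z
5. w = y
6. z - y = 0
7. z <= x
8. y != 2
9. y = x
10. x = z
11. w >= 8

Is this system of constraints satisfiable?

From constraints 5, 9, and 10, w = y = x = z, so w = z. But constraint 3 says w ≠ z. Contradiction.

Unsatisfiable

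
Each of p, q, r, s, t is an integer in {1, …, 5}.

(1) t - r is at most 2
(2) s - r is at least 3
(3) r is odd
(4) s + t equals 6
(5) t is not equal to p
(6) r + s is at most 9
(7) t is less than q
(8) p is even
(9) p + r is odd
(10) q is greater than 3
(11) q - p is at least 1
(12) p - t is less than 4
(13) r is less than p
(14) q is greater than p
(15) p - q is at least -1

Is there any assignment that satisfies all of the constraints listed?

Satisfiable

One satisfying assignment is p = 4, q = 5, r = 1, s = 5, t = 1.
For the less obvious constraints — constraint 1: t - r = 0; constraint 2: s - r = 4 — and the others hold by inspection.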